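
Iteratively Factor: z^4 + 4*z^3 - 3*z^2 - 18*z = (z)*(z^3 + 4*z^2 - 3*z - 18) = z*(z + 3)*(z^2 + z - 6) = z*(z - 2)*(z + 3)*(z + 3)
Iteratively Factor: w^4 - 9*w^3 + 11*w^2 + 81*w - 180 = (w - 3)*(w^3 - 6*w^2 - 7*w + 60) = (w - 5)*(w - 3)*(w^2 - w - 12) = (w - 5)*(w - 4)*(w - 3)*(w + 3)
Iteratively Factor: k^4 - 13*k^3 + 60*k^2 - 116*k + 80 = (k - 5)*(k^3 - 8*k^2 + 20*k - 16) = (k - 5)*(k - 2)*(k^2 - 6*k + 8) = (k - 5)*(k - 2)^2*(k - 4)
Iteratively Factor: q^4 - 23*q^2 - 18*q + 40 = (q - 5)*(q^3 + 5*q^2 + 2*q - 8) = (q - 5)*(q + 4)*(q^2 + q - 2) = (q - 5)*(q - 1)*(q + 4)*(q + 2)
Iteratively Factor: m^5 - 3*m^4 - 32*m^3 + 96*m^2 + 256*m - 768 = (m + 4)*(m^4 - 7*m^3 - 4*m^2 + 112*m - 192) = (m - 4)*(m + 4)*(m^3 - 3*m^2 - 16*m + 48) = (m - 4)*(m - 3)*(m + 4)*(m^2 - 16) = (m - 4)^2*(m - 3)*(m + 4)*(m + 4)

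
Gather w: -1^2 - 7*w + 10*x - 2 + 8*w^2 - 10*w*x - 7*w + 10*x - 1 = 8*w^2 + w*(-10*x - 14) + 20*x - 4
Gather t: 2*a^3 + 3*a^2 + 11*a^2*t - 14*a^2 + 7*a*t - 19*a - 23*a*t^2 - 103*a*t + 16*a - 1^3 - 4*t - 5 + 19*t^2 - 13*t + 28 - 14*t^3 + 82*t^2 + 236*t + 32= 2*a^3 - 11*a^2 - 3*a - 14*t^3 + t^2*(101 - 23*a) + t*(11*a^2 - 96*a + 219) + 54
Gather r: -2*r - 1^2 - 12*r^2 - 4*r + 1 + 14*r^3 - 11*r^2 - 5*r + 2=14*r^3 - 23*r^2 - 11*r + 2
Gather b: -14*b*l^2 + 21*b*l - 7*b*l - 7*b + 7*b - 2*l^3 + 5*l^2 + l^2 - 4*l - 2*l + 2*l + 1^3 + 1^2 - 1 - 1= b*(-14*l^2 + 14*l) - 2*l^3 + 6*l^2 - 4*l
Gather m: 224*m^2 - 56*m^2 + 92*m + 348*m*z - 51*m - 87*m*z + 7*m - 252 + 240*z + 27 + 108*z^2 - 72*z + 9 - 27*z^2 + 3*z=168*m^2 + m*(261*z + 48) + 81*z^2 + 171*z - 216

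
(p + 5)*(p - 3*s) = p^2 - 3*p*s + 5*p - 15*s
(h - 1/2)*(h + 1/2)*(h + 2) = h^3 + 2*h^2 - h/4 - 1/2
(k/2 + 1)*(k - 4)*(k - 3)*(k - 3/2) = k^4/2 - 13*k^3/4 + 11*k^2/4 + 27*k/2 - 18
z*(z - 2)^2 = z^3 - 4*z^2 + 4*z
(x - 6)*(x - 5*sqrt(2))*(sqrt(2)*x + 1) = sqrt(2)*x^3 - 9*x^2 - 6*sqrt(2)*x^2 - 5*sqrt(2)*x + 54*x + 30*sqrt(2)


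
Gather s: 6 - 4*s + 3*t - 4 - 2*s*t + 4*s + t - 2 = -2*s*t + 4*t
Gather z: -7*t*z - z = z*(-7*t - 1)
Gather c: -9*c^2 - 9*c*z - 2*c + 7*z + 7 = -9*c^2 + c*(-9*z - 2) + 7*z + 7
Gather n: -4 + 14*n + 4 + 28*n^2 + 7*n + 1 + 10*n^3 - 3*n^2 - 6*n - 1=10*n^3 + 25*n^2 + 15*n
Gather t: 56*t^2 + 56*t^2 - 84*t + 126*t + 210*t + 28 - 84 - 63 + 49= 112*t^2 + 252*t - 70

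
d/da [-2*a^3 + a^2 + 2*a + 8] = -6*a^2 + 2*a + 2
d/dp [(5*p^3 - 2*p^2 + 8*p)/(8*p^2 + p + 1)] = (40*p^4 + 10*p^3 - 51*p^2 - 4*p + 8)/(64*p^4 + 16*p^3 + 17*p^2 + 2*p + 1)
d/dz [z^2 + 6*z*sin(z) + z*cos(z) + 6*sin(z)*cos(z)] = -z*sin(z) + 6*z*cos(z) + 2*z + 6*sin(z) + cos(z) + 6*cos(2*z)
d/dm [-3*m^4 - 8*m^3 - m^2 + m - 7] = -12*m^3 - 24*m^2 - 2*m + 1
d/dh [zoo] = 0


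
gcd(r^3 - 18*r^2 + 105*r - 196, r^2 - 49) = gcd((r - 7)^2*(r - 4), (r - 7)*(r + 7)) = r - 7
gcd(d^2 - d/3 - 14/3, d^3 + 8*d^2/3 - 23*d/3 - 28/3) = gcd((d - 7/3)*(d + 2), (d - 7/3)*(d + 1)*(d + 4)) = d - 7/3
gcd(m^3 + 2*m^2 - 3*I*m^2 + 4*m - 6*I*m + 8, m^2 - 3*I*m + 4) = m^2 - 3*I*m + 4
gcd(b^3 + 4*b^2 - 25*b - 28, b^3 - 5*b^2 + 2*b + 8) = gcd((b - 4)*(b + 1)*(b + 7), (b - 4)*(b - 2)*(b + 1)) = b^2 - 3*b - 4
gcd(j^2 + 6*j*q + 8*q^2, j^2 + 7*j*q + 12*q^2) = j + 4*q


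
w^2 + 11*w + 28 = (w + 4)*(w + 7)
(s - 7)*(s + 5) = s^2 - 2*s - 35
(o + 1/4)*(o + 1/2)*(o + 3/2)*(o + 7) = o^4 + 37*o^3/4 + 17*o^2 + 143*o/16 + 21/16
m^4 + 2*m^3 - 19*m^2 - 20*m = m*(m - 4)*(m + 1)*(m + 5)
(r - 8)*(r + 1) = r^2 - 7*r - 8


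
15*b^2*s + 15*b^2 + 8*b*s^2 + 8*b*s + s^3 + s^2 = (3*b + s)*(5*b + s)*(s + 1)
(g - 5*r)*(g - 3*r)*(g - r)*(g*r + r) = g^4*r - 9*g^3*r^2 + g^3*r + 23*g^2*r^3 - 9*g^2*r^2 - 15*g*r^4 + 23*g*r^3 - 15*r^4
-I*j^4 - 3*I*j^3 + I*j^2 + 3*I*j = j*(j + 1)*(j + 3)*(-I*j + I)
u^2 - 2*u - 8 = (u - 4)*(u + 2)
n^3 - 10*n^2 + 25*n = n*(n - 5)^2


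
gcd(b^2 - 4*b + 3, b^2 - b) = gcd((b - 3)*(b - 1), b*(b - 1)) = b - 1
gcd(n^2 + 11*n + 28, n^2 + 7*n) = n + 7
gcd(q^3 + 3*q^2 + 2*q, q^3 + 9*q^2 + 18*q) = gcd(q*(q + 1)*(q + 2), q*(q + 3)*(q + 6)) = q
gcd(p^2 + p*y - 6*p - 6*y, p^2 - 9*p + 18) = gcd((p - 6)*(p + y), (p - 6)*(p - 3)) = p - 6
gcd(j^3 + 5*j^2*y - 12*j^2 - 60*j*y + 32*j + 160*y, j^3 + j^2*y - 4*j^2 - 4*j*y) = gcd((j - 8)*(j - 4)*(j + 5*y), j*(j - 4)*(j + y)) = j - 4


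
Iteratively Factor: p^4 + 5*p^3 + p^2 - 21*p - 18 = (p + 3)*(p^3 + 2*p^2 - 5*p - 6) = (p + 3)^2*(p^2 - p - 2) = (p + 1)*(p + 3)^2*(p - 2)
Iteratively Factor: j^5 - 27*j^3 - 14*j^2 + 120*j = (j - 5)*(j^4 + 5*j^3 - 2*j^2 - 24*j) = (j - 5)*(j - 2)*(j^3 + 7*j^2 + 12*j) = (j - 5)*(j - 2)*(j + 4)*(j^2 + 3*j) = j*(j - 5)*(j - 2)*(j + 4)*(j + 3)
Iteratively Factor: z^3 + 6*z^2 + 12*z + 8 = (z + 2)*(z^2 + 4*z + 4) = (z + 2)^2*(z + 2)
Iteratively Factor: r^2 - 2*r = (r)*(r - 2)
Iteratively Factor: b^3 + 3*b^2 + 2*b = (b)*(b^2 + 3*b + 2) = b*(b + 2)*(b + 1)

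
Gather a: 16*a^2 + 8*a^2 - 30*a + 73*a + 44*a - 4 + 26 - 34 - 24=24*a^2 + 87*a - 36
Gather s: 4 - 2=2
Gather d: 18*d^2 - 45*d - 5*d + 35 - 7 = 18*d^2 - 50*d + 28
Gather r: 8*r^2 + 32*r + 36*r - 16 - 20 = 8*r^2 + 68*r - 36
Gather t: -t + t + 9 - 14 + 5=0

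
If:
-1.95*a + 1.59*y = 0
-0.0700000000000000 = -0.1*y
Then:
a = 0.57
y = 0.70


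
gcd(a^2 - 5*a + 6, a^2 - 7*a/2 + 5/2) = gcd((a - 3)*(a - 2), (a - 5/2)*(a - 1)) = 1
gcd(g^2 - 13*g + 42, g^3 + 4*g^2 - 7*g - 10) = 1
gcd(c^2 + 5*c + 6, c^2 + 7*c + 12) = c + 3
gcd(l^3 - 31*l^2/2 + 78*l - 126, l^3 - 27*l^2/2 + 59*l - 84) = l^2 - 19*l/2 + 21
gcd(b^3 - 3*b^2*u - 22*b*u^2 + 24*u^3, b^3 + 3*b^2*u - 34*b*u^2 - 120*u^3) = -b^2 + 2*b*u + 24*u^2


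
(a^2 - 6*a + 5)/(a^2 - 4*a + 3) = (a - 5)/(a - 3)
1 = 1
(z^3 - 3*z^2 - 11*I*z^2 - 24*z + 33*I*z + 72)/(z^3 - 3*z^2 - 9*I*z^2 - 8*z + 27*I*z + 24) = (z - 3*I)/(z - I)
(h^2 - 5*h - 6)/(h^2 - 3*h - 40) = (-h^2 + 5*h + 6)/(-h^2 + 3*h + 40)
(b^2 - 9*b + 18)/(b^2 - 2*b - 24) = (b - 3)/(b + 4)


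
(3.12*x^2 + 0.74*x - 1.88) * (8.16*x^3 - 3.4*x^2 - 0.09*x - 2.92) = 25.4592*x^5 - 4.5696*x^4 - 18.1376*x^3 - 2.785*x^2 - 1.9916*x + 5.4896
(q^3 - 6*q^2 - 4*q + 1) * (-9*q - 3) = -9*q^4 + 51*q^3 + 54*q^2 + 3*q - 3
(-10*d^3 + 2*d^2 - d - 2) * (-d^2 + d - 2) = 10*d^5 - 12*d^4 + 23*d^3 - 3*d^2 + 4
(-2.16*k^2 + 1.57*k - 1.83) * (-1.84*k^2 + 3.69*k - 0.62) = 3.9744*k^4 - 10.8592*k^3 + 10.4997*k^2 - 7.7261*k + 1.1346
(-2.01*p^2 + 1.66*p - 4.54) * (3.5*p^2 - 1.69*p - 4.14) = -7.035*p^4 + 9.2069*p^3 - 10.374*p^2 + 0.800200000000001*p + 18.7956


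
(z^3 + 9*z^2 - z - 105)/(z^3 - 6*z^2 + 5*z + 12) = (z^2 + 12*z + 35)/(z^2 - 3*z - 4)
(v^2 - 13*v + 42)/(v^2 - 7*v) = (v - 6)/v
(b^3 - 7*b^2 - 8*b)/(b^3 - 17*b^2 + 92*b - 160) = b*(b + 1)/(b^2 - 9*b + 20)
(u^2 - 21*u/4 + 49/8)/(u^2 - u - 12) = (-u^2 + 21*u/4 - 49/8)/(-u^2 + u + 12)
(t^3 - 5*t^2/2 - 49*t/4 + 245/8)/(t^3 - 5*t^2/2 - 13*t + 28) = (t^2 - 6*t + 35/4)/(t^2 - 6*t + 8)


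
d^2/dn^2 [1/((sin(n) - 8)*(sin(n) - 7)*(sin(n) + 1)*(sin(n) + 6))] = 2*(-8*sin(n)^7 + 100*sin(n)^6 - 120*sin(n)^5 - 1741*sin(n)^4 + 3144*sin(n)^3 + 7595*sin(n)^2 - 85810*sin(n) + 105652)/((sin(n) - 8)^3*(sin(n) - 7)^3*(sin(n) + 1)^2*(sin(n) + 6)^3)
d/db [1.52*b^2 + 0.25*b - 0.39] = 3.04*b + 0.25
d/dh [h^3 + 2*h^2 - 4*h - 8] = 3*h^2 + 4*h - 4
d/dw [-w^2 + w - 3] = 1 - 2*w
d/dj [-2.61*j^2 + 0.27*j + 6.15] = 0.27 - 5.22*j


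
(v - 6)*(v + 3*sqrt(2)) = v^2 - 6*v + 3*sqrt(2)*v - 18*sqrt(2)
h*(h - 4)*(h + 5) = h^3 + h^2 - 20*h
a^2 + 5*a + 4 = (a + 1)*(a + 4)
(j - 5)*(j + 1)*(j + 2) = j^3 - 2*j^2 - 13*j - 10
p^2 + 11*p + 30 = (p + 5)*(p + 6)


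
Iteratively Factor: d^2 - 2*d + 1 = (d - 1)*(d - 1)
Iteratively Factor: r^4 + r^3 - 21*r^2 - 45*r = (r + 3)*(r^3 - 2*r^2 - 15*r) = (r - 5)*(r + 3)*(r^2 + 3*r) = (r - 5)*(r + 3)^2*(r)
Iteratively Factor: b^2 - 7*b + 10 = (b - 2)*(b - 5)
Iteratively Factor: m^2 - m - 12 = (m + 3)*(m - 4)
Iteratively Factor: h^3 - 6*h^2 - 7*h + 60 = (h + 3)*(h^2 - 9*h + 20) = (h - 4)*(h + 3)*(h - 5)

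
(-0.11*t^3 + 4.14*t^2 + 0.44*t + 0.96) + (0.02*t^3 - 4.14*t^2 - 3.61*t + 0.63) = -0.09*t^3 - 3.17*t + 1.59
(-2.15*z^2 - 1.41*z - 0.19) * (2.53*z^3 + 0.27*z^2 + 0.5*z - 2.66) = -5.4395*z^5 - 4.1478*z^4 - 1.9364*z^3 + 4.9627*z^2 + 3.6556*z + 0.5054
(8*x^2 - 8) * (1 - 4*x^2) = -32*x^4 + 40*x^2 - 8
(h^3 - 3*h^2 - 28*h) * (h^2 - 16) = h^5 - 3*h^4 - 44*h^3 + 48*h^2 + 448*h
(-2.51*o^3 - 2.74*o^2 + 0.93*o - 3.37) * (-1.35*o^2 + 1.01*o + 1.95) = 3.3885*o^5 + 1.1639*o^4 - 8.9174*o^3 + 0.1458*o^2 - 1.5902*o - 6.5715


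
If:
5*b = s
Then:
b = s/5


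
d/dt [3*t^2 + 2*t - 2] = 6*t + 2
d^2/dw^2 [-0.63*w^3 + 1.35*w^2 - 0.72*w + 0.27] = 2.7 - 3.78*w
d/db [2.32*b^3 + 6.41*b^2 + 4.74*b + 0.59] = 6.96*b^2 + 12.82*b + 4.74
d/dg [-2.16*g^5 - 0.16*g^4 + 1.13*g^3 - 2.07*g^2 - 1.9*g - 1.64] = -10.8*g^4 - 0.64*g^3 + 3.39*g^2 - 4.14*g - 1.9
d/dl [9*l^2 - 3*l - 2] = 18*l - 3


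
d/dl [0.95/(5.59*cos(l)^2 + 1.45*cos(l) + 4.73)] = (10.621*cos(l) + 1.3775)*sin(l)/(5.59*cos(l)^2 + 1.45*cos(l) + 4.73)^2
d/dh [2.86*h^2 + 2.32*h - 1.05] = 5.72*h + 2.32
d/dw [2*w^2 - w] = 4*w - 1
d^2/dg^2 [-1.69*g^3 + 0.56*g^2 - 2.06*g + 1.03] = 1.12 - 10.14*g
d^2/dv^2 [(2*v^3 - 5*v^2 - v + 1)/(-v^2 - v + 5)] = 4*(-8*v^3 + 51*v^2 - 69*v + 62)/(v^6 + 3*v^5 - 12*v^4 - 29*v^3 + 60*v^2 + 75*v - 125)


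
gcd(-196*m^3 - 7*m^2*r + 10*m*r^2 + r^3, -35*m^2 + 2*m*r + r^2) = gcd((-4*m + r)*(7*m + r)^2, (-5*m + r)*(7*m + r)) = 7*m + r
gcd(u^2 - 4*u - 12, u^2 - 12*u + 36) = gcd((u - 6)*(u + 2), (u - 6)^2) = u - 6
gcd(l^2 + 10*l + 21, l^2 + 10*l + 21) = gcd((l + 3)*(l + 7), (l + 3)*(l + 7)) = l^2 + 10*l + 21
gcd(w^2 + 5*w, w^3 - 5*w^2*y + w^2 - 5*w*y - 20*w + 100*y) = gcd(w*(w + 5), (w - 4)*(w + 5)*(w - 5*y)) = w + 5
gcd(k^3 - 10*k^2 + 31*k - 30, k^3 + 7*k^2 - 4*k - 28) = k - 2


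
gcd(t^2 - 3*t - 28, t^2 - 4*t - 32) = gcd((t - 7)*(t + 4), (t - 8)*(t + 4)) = t + 4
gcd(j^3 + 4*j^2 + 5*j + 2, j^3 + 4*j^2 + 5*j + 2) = j^3 + 4*j^2 + 5*j + 2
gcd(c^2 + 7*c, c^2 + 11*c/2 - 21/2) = c + 7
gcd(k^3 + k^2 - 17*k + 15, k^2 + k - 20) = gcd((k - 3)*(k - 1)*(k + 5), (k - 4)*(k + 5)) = k + 5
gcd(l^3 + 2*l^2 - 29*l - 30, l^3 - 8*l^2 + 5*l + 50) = l - 5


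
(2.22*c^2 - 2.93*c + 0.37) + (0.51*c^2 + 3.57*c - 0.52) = 2.73*c^2 + 0.64*c - 0.15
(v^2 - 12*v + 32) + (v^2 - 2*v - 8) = 2*v^2 - 14*v + 24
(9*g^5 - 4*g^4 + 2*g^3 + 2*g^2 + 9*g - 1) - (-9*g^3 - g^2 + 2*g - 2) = 9*g^5 - 4*g^4 + 11*g^3 + 3*g^2 + 7*g + 1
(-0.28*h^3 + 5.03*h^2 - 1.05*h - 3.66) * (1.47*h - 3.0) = -0.4116*h^4 + 8.2341*h^3 - 16.6335*h^2 - 2.2302*h + 10.98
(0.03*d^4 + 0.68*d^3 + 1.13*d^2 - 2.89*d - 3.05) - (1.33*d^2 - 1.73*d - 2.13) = 0.03*d^4 + 0.68*d^3 - 0.2*d^2 - 1.16*d - 0.92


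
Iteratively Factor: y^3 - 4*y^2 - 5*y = (y - 5)*(y^2 + y) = (y - 5)*(y + 1)*(y)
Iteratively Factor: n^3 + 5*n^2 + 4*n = (n + 1)*(n^2 + 4*n) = (n + 1)*(n + 4)*(n)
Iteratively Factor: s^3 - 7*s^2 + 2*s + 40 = (s - 5)*(s^2 - 2*s - 8) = (s - 5)*(s + 2)*(s - 4)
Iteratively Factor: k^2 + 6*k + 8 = (k + 2)*(k + 4)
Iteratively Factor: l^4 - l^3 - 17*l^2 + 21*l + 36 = (l + 4)*(l^3 - 5*l^2 + 3*l + 9) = (l - 3)*(l + 4)*(l^2 - 2*l - 3) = (l - 3)*(l + 1)*(l + 4)*(l - 3)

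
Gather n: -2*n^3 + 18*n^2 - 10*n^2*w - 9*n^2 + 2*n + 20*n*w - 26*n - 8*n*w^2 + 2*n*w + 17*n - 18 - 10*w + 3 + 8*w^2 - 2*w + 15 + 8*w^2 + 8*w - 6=-2*n^3 + n^2*(9 - 10*w) + n*(-8*w^2 + 22*w - 7) + 16*w^2 - 4*w - 6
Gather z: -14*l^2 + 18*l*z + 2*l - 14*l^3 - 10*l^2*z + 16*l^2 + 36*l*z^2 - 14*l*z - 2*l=-14*l^3 + 2*l^2 + 36*l*z^2 + z*(-10*l^2 + 4*l)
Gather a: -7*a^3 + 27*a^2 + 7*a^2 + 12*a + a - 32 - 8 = -7*a^3 + 34*a^2 + 13*a - 40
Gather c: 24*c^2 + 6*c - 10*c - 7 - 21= 24*c^2 - 4*c - 28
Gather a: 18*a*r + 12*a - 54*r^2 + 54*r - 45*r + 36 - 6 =a*(18*r + 12) - 54*r^2 + 9*r + 30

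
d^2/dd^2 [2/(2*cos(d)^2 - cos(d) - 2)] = 2*(16*sin(d)^4 - 25*sin(d)^2 + 11*cos(d)/2 - 3*cos(3*d)/2 - 1)/(2*sin(d)^2 + cos(d))^3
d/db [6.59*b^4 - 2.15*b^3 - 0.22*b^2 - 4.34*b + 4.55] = 26.36*b^3 - 6.45*b^2 - 0.44*b - 4.34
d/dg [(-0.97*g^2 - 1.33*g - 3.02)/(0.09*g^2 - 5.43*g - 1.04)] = (5.3868*g^2 + 2.5612*g - 15.0154)/(0.0081*g^4 - 0.9774*g^3 + 29.2977*g^2 + 11.2944*g + 1.0816)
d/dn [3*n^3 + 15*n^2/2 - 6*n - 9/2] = 9*n^2 + 15*n - 6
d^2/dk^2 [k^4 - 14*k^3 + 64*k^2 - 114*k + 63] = 12*k^2 - 84*k + 128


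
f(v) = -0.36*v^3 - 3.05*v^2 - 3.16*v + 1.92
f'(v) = -1.08*v^2 - 6.1*v - 3.16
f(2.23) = -24.29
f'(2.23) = -22.13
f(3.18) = -50.55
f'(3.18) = -33.48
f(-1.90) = -0.62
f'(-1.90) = 4.53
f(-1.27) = 1.75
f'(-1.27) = 2.85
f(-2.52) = -3.72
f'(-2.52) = 5.35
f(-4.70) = -13.23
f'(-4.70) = 1.65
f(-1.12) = 2.14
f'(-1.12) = 2.32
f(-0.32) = 2.63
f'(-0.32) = -1.32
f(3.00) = -44.73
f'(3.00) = -31.18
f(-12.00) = 222.72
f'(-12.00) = -85.48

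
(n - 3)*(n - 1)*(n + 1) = n^3 - 3*n^2 - n + 3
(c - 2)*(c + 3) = c^2 + c - 6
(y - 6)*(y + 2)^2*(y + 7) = y^4 + 5*y^3 - 34*y^2 - 164*y - 168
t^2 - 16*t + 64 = (t - 8)^2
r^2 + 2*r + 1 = (r + 1)^2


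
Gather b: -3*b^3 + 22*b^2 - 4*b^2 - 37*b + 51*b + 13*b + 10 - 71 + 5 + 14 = -3*b^3 + 18*b^2 + 27*b - 42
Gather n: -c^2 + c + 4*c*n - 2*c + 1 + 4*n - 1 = -c^2 - c + n*(4*c + 4)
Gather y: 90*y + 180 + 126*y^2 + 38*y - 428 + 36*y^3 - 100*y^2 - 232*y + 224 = 36*y^3 + 26*y^2 - 104*y - 24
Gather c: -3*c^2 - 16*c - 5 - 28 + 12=-3*c^2 - 16*c - 21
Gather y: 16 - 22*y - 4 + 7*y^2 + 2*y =7*y^2 - 20*y + 12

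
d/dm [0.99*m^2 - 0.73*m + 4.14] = 1.98*m - 0.73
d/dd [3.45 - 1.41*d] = -1.41000000000000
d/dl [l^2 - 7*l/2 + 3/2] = 2*l - 7/2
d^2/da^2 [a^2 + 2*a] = 2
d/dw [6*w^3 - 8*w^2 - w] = 18*w^2 - 16*w - 1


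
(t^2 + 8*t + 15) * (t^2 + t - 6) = t^4 + 9*t^3 + 17*t^2 - 33*t - 90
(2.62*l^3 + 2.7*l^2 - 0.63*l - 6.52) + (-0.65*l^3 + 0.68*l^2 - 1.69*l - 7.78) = 1.97*l^3 + 3.38*l^2 - 2.32*l - 14.3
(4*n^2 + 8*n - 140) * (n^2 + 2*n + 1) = 4*n^4 + 16*n^3 - 120*n^2 - 272*n - 140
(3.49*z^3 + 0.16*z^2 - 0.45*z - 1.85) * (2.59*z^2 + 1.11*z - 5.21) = 9.0391*z^5 + 4.2883*z^4 - 19.1708*z^3 - 6.1246*z^2 + 0.291*z + 9.6385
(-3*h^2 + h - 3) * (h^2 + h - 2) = -3*h^4 - 2*h^3 + 4*h^2 - 5*h + 6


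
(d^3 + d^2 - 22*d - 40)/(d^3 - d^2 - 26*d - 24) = (d^2 - 3*d - 10)/(d^2 - 5*d - 6)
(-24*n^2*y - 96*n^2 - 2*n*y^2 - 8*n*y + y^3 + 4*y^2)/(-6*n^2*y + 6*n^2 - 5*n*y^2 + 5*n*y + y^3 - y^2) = (4*n*y + 16*n + y^2 + 4*y)/(n*y - n + y^2 - y)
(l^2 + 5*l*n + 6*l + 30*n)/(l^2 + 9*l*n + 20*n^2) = (l + 6)/(l + 4*n)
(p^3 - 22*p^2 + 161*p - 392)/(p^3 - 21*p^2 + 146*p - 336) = (p - 7)/(p - 6)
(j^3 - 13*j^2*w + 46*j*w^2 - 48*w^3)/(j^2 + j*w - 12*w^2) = (j^2 - 10*j*w + 16*w^2)/(j + 4*w)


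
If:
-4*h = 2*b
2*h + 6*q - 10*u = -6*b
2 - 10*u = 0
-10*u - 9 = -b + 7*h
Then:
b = 22/9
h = -11/9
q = -46/27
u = 1/5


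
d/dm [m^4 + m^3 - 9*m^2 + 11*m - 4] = 4*m^3 + 3*m^2 - 18*m + 11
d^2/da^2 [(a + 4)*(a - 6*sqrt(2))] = 2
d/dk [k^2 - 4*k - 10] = 2*k - 4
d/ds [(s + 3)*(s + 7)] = 2*s + 10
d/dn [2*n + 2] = 2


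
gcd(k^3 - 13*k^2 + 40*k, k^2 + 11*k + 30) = 1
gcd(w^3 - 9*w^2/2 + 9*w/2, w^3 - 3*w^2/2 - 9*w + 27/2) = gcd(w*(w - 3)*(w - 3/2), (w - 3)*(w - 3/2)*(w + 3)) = w^2 - 9*w/2 + 9/2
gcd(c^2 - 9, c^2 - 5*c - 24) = c + 3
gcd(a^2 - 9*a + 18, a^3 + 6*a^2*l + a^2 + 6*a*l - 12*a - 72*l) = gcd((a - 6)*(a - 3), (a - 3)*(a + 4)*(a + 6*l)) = a - 3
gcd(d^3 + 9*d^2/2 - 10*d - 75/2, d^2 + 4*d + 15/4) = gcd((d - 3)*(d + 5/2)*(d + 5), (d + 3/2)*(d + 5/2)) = d + 5/2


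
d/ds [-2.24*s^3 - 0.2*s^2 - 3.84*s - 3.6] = -6.72*s^2 - 0.4*s - 3.84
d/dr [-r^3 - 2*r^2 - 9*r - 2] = -3*r^2 - 4*r - 9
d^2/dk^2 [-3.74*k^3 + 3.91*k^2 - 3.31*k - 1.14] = 7.82 - 22.44*k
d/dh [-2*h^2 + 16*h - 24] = 16 - 4*h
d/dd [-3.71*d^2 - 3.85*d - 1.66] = -7.42*d - 3.85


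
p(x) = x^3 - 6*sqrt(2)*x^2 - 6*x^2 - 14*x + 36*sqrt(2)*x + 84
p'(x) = 3*x^2 - 12*sqrt(2)*x - 12*x - 14 + 36*sqrt(2)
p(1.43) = 110.09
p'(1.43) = 1.62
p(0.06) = 86.16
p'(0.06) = 35.18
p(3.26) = 85.03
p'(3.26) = -25.65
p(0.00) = 84.00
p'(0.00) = 36.91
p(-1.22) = 15.59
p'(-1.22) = 76.72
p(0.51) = 99.19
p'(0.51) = 22.92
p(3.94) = 65.73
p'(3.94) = -30.66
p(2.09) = 107.00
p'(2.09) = -10.53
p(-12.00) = -4172.82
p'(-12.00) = 816.56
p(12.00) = 169.06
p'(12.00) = 121.26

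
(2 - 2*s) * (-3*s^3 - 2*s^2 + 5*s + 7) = 6*s^4 - 2*s^3 - 14*s^2 - 4*s + 14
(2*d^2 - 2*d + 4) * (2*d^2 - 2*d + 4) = 4*d^4 - 8*d^3 + 20*d^2 - 16*d + 16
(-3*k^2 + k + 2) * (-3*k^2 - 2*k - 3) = 9*k^4 + 3*k^3 + k^2 - 7*k - 6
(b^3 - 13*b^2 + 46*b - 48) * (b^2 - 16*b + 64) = b^5 - 29*b^4 + 318*b^3 - 1616*b^2 + 3712*b - 3072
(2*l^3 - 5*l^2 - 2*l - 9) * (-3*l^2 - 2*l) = -6*l^5 + 11*l^4 + 16*l^3 + 31*l^2 + 18*l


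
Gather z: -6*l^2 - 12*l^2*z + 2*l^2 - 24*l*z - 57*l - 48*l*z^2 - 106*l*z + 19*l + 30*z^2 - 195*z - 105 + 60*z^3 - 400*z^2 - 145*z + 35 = -4*l^2 - 38*l + 60*z^3 + z^2*(-48*l - 370) + z*(-12*l^2 - 130*l - 340) - 70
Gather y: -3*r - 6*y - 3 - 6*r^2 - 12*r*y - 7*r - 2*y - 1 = -6*r^2 - 10*r + y*(-12*r - 8) - 4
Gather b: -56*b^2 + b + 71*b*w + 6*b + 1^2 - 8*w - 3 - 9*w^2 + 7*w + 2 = -56*b^2 + b*(71*w + 7) - 9*w^2 - w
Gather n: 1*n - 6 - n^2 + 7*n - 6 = -n^2 + 8*n - 12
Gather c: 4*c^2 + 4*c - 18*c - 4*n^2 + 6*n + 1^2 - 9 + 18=4*c^2 - 14*c - 4*n^2 + 6*n + 10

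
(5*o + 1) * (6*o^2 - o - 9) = 30*o^3 + o^2 - 46*o - 9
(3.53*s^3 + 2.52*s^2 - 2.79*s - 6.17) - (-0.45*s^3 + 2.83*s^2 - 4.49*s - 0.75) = 3.98*s^3 - 0.31*s^2 + 1.7*s - 5.42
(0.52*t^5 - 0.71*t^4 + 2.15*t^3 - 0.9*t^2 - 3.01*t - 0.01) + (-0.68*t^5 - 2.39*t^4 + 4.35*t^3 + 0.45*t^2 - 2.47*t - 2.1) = -0.16*t^5 - 3.1*t^4 + 6.5*t^3 - 0.45*t^2 - 5.48*t - 2.11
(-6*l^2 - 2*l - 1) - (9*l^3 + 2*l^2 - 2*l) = -9*l^3 - 8*l^2 - 1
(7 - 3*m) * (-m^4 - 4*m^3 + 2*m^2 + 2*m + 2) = 3*m^5 + 5*m^4 - 34*m^3 + 8*m^2 + 8*m + 14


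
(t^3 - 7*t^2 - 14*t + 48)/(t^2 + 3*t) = t - 10 + 16/t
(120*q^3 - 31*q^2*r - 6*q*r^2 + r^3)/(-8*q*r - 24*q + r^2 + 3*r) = (-15*q^2 + 2*q*r + r^2)/(r + 3)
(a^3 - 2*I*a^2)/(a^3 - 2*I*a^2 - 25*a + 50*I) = a^2/(a^2 - 25)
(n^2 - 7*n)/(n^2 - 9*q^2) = n*(n - 7)/(n^2 - 9*q^2)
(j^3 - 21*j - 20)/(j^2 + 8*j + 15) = (j^3 - 21*j - 20)/(j^2 + 8*j + 15)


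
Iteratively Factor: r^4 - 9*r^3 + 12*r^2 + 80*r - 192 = (r - 4)*(r^3 - 5*r^2 - 8*r + 48) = (r - 4)^2*(r^2 - r - 12) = (r - 4)^3*(r + 3)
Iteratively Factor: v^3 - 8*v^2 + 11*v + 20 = (v - 4)*(v^2 - 4*v - 5) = (v - 4)*(v + 1)*(v - 5)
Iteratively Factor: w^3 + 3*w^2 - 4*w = (w + 4)*(w^2 - w) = w*(w + 4)*(w - 1)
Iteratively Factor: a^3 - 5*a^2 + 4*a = (a - 1)*(a^2 - 4*a) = a*(a - 1)*(a - 4)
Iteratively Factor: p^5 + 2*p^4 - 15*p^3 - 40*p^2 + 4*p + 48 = (p - 4)*(p^4 + 6*p^3 + 9*p^2 - 4*p - 12) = (p - 4)*(p + 2)*(p^3 + 4*p^2 + p - 6) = (p - 4)*(p + 2)^2*(p^2 + 2*p - 3) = (p - 4)*(p - 1)*(p + 2)^2*(p + 3)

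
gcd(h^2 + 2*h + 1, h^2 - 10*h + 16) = 1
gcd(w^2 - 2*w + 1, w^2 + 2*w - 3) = w - 1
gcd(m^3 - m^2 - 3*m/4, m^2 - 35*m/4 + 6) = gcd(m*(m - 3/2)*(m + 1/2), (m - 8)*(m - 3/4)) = 1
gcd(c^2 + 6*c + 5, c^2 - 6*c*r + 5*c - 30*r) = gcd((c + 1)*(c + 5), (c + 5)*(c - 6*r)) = c + 5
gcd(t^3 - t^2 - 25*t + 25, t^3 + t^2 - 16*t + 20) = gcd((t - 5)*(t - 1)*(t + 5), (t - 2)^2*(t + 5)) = t + 5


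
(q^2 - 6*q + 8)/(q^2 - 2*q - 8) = (q - 2)/(q + 2)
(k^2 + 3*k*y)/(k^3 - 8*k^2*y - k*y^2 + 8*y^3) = k*(k + 3*y)/(k^3 - 8*k^2*y - k*y^2 + 8*y^3)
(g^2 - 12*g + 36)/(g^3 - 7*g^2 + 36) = (g - 6)/(g^2 - g - 6)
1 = 1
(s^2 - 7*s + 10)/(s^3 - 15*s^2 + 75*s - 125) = (s - 2)/(s^2 - 10*s + 25)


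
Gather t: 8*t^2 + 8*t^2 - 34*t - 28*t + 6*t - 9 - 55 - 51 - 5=16*t^2 - 56*t - 120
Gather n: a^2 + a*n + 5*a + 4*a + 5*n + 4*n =a^2 + 9*a + n*(a + 9)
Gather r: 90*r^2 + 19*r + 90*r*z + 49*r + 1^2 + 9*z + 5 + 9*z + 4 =90*r^2 + r*(90*z + 68) + 18*z + 10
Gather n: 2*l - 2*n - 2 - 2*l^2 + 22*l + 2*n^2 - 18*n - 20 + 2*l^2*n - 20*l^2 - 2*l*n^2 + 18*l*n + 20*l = -22*l^2 + 44*l + n^2*(2 - 2*l) + n*(2*l^2 + 18*l - 20) - 22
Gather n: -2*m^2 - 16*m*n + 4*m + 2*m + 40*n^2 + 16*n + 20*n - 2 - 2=-2*m^2 + 6*m + 40*n^2 + n*(36 - 16*m) - 4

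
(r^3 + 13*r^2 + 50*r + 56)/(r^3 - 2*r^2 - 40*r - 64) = (r + 7)/(r - 8)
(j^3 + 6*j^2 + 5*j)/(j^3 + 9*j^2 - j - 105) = j*(j + 1)/(j^2 + 4*j - 21)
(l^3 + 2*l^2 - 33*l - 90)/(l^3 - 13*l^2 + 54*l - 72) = (l^2 + 8*l + 15)/(l^2 - 7*l + 12)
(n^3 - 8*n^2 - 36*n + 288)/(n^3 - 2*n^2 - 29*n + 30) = (n^2 - 2*n - 48)/(n^2 + 4*n - 5)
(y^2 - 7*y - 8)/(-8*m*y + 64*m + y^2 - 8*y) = (y + 1)/(-8*m + y)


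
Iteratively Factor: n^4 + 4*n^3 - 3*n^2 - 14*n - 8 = (n + 1)*(n^3 + 3*n^2 - 6*n - 8) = (n + 1)^2*(n^2 + 2*n - 8) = (n + 1)^2*(n + 4)*(n - 2)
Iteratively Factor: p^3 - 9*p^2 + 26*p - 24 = (p - 2)*(p^2 - 7*p + 12) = (p - 4)*(p - 2)*(p - 3)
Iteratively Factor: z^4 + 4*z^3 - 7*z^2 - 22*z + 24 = (z - 2)*(z^3 + 6*z^2 + 5*z - 12) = (z - 2)*(z + 4)*(z^2 + 2*z - 3) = (z - 2)*(z - 1)*(z + 4)*(z + 3)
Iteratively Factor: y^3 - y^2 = (y)*(y^2 - y) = y*(y - 1)*(y)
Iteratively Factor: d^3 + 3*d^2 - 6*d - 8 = (d + 1)*(d^2 + 2*d - 8) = (d + 1)*(d + 4)*(d - 2)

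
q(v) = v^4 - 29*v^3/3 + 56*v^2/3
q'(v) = 4*v^3 - 29*v^2 + 112*v/3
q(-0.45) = 4.70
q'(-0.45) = -23.04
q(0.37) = 2.08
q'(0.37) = 10.05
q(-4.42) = 1581.08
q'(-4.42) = -1076.97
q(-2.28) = 238.63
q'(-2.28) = -283.28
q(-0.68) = 11.88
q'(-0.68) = -40.05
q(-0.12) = 0.29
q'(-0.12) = -4.90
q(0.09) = 0.14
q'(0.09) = 3.13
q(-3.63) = 881.98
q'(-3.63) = -708.98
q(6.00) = -120.00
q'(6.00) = 44.00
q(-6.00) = 4056.00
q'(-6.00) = -2132.00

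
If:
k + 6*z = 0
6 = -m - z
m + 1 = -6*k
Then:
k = 30/37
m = -217/37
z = -5/37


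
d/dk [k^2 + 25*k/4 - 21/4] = 2*k + 25/4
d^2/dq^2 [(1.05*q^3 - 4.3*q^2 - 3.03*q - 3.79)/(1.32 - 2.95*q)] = (-18.27525*q^3 + 24.5322*q^2 - 10.97712*q + 104.54723)/(25.672375*q^3 - 34.4619*q^2 + 15.42024*q - 2.299968)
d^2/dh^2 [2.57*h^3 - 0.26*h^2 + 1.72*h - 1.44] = 15.42*h - 0.52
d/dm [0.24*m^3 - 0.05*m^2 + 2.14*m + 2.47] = 0.72*m^2 - 0.1*m + 2.14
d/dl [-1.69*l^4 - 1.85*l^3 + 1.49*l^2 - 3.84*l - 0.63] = -6.76*l^3 - 5.55*l^2 + 2.98*l - 3.84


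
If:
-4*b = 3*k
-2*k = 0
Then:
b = 0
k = 0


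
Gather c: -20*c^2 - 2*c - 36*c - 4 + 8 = -20*c^2 - 38*c + 4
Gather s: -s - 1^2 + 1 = -s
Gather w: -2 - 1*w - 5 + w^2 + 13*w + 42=w^2 + 12*w + 35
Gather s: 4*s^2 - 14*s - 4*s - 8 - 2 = 4*s^2 - 18*s - 10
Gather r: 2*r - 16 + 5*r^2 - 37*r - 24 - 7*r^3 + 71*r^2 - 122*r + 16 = -7*r^3 + 76*r^2 - 157*r - 24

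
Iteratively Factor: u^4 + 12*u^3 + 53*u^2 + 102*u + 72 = (u + 4)*(u^3 + 8*u^2 + 21*u + 18) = (u + 3)*(u + 4)*(u^2 + 5*u + 6) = (u + 2)*(u + 3)*(u + 4)*(u + 3)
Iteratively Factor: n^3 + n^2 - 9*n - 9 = (n - 3)*(n^2 + 4*n + 3) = (n - 3)*(n + 3)*(n + 1)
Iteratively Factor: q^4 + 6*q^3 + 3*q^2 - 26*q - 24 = (q - 2)*(q^3 + 8*q^2 + 19*q + 12) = (q - 2)*(q + 4)*(q^2 + 4*q + 3) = (q - 2)*(q + 1)*(q + 4)*(q + 3)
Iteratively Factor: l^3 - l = (l - 1)*(l^2 + l) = (l - 1)*(l + 1)*(l)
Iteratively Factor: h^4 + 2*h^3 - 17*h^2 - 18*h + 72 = (h + 4)*(h^3 - 2*h^2 - 9*h + 18) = (h - 2)*(h + 4)*(h^2 - 9) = (h - 2)*(h + 3)*(h + 4)*(h - 3)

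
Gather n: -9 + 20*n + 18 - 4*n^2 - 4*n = -4*n^2 + 16*n + 9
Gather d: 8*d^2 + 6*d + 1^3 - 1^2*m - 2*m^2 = 8*d^2 + 6*d - 2*m^2 - m + 1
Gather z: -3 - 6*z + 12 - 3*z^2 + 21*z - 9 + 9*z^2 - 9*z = 6*z^2 + 6*z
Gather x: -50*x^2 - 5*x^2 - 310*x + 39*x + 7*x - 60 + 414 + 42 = -55*x^2 - 264*x + 396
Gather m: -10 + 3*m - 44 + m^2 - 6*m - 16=m^2 - 3*m - 70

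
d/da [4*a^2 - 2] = 8*a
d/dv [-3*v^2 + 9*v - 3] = 9 - 6*v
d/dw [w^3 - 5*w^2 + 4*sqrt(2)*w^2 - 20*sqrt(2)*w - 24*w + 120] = 3*w^2 - 10*w + 8*sqrt(2)*w - 20*sqrt(2) - 24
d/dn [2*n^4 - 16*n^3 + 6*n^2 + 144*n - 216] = 8*n^3 - 48*n^2 + 12*n + 144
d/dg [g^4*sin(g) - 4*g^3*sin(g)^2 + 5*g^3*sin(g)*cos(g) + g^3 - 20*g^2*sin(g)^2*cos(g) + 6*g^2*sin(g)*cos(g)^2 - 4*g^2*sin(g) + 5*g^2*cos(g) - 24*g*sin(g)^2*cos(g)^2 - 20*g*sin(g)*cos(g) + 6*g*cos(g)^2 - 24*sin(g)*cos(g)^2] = g^4*cos(g) + 4*g^3*sin(g) - 4*g^3*sin(2*g) + 5*g^3*cos(2*g) + 15*g^2*sin(2*g)/2 - 15*g^2*sin(3*g) - 5*g^2*cos(g)/2 + 6*g^2*cos(2*g) + 9*g^2*cos(3*g)/2 - 3*g^2 - 5*g*sin(g) - 6*g*sin(2*g) + 3*g*sin(3*g) - 12*g*sin(4*g) - 20*g*cos(2*g) + 10*g*cos(3*g) - 10*sin(2*g) - 6*cos(g) + 6*cos(2*g)^2 + 3*cos(2*g) - 18*cos(3*g) - 3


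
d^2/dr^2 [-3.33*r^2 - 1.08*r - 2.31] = -6.66000000000000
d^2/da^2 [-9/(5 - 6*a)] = 648/(6*a - 5)^3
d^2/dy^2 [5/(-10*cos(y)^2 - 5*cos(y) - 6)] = 25*(80*sin(y)^4 + 3*sin(y)^2 - 87*cos(y)/2 + 15*cos(3*y)/2 - 69)/(-10*sin(y)^2 + 5*cos(y) + 16)^3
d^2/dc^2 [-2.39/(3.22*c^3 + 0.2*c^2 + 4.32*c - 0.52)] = ((46.1748*c + 0.956)*(3.22*c^3 + 0.2*c^2 + 4.32*c - 0.52) - 2.39*(9.66*c^2 + 0.4*c + 4.32)*(19.32*c^2 + 0.8*c + 8.64))/(3.22*c^3 + 0.2*c^2 + 4.32*c - 0.52)^3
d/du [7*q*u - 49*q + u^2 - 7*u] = 7*q + 2*u - 7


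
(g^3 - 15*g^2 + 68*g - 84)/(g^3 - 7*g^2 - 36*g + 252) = (g - 2)/(g + 6)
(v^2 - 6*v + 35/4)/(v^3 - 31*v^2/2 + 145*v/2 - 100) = (v - 7/2)/(v^2 - 13*v + 40)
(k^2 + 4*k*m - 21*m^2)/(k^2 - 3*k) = (k^2 + 4*k*m - 21*m^2)/(k*(k - 3))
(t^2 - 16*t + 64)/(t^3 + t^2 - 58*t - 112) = (t - 8)/(t^2 + 9*t + 14)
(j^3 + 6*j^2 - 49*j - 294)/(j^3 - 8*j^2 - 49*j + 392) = (j + 6)/(j - 8)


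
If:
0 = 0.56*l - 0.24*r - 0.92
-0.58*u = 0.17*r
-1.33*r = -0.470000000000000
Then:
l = 1.79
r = 0.35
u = -0.10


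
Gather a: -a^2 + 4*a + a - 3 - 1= -a^2 + 5*a - 4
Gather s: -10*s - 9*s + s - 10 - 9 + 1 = -18*s - 18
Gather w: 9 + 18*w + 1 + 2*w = 20*w + 10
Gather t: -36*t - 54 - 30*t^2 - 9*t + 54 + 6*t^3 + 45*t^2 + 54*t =6*t^3 + 15*t^2 + 9*t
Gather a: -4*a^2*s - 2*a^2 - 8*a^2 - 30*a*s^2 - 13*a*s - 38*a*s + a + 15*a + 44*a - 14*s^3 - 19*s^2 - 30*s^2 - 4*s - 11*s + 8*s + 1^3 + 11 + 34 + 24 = a^2*(-4*s - 10) + a*(-30*s^2 - 51*s + 60) - 14*s^3 - 49*s^2 - 7*s + 70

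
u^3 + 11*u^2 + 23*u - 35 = (u - 1)*(u + 5)*(u + 7)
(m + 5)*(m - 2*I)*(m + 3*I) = m^3 + 5*m^2 + I*m^2 + 6*m + 5*I*m + 30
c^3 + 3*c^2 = c^2*(c + 3)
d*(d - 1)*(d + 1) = d^3 - d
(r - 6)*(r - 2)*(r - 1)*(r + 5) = r^4 - 4*r^3 - 25*r^2 + 88*r - 60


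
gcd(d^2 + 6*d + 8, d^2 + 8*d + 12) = d + 2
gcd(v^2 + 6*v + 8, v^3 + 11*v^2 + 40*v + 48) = v + 4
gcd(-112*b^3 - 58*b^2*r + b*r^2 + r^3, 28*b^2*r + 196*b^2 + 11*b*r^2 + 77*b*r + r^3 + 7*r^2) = 7*b + r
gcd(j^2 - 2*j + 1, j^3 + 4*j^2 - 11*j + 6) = j^2 - 2*j + 1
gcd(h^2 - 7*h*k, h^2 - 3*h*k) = h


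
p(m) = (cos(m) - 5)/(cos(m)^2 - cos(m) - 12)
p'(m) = (2*sin(m)*cos(m) - sin(m))*(cos(m) - 5)/(cos(m)^2 - cos(m) - 12)^2 - sin(m)/(cos(m)^2 - cos(m) - 12) = (cos(m)^2 - 10*cos(m) + 17)*sin(m)/(sin(m)^2 + cos(m) + 11)^2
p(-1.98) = 0.47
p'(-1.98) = -0.15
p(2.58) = 0.56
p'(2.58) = 0.13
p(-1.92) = 0.46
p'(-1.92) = -0.14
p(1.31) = 0.39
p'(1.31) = 0.09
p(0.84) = 0.35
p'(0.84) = 0.05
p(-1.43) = 0.40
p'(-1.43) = -0.11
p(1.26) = 0.38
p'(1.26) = 0.09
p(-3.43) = 0.59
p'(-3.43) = 0.08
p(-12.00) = 0.34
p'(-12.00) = 0.03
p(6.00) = 0.34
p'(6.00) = -0.02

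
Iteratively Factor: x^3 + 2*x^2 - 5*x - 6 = (x - 2)*(x^2 + 4*x + 3) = (x - 2)*(x + 1)*(x + 3)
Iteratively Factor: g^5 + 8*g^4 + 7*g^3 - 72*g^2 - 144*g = (g + 4)*(g^4 + 4*g^3 - 9*g^2 - 36*g) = (g + 4)^2*(g^3 - 9*g) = (g + 3)*(g + 4)^2*(g^2 - 3*g) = (g - 3)*(g + 3)*(g + 4)^2*(g)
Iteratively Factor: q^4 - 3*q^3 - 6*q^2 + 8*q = (q)*(q^3 - 3*q^2 - 6*q + 8) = q*(q + 2)*(q^2 - 5*q + 4) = q*(q - 4)*(q + 2)*(q - 1)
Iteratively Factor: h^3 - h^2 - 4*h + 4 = (h - 2)*(h^2 + h - 2) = (h - 2)*(h - 1)*(h + 2)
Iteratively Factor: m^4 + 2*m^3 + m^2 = (m)*(m^3 + 2*m^2 + m) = m*(m + 1)*(m^2 + m) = m^2*(m + 1)*(m + 1)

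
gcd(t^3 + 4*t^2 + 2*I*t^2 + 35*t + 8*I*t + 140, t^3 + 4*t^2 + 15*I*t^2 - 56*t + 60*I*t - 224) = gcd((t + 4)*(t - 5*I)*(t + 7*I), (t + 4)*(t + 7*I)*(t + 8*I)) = t^2 + t*(4 + 7*I) + 28*I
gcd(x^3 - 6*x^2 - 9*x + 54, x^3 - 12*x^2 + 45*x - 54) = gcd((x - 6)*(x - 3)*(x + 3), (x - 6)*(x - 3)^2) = x^2 - 9*x + 18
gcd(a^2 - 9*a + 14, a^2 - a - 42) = a - 7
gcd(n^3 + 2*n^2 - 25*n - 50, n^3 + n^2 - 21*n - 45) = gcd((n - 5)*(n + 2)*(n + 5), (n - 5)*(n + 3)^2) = n - 5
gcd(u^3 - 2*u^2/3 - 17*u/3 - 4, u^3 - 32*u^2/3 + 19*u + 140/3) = u + 4/3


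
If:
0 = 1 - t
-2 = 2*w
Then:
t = 1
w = -1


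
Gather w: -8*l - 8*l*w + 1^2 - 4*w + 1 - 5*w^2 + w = -8*l - 5*w^2 + w*(-8*l - 3) + 2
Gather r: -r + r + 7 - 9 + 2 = 0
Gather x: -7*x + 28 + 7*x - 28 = 0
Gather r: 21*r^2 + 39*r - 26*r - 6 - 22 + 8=21*r^2 + 13*r - 20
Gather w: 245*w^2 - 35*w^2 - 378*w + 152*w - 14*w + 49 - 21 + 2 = 210*w^2 - 240*w + 30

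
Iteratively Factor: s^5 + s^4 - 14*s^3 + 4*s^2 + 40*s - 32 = (s + 2)*(s^4 - s^3 - 12*s^2 + 28*s - 16) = (s + 2)*(s + 4)*(s^3 - 5*s^2 + 8*s - 4) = (s - 2)*(s + 2)*(s + 4)*(s^2 - 3*s + 2) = (s - 2)^2*(s + 2)*(s + 4)*(s - 1)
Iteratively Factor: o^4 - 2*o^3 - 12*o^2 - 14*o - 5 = (o - 5)*(o^3 + 3*o^2 + 3*o + 1) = (o - 5)*(o + 1)*(o^2 + 2*o + 1) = (o - 5)*(o + 1)^2*(o + 1)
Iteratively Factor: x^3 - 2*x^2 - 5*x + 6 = (x - 1)*(x^2 - x - 6) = (x - 1)*(x + 2)*(x - 3)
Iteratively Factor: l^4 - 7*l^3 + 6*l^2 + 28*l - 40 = (l - 2)*(l^3 - 5*l^2 - 4*l + 20) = (l - 5)*(l - 2)*(l^2 - 4) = (l - 5)*(l - 2)*(l + 2)*(l - 2)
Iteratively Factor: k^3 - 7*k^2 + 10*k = (k - 5)*(k^2 - 2*k) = k*(k - 5)*(k - 2)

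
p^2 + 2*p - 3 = (p - 1)*(p + 3)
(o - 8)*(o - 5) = o^2 - 13*o + 40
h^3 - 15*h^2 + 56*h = h*(h - 8)*(h - 7)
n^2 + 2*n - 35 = (n - 5)*(n + 7)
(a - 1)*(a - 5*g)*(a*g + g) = a^3*g - 5*a^2*g^2 - a*g + 5*g^2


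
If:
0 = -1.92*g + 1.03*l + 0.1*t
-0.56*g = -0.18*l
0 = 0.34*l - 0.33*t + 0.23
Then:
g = -0.04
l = -0.14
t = 0.56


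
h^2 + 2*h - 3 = (h - 1)*(h + 3)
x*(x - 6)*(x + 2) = x^3 - 4*x^2 - 12*x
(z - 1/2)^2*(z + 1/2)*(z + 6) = z^4 + 11*z^3/2 - 13*z^2/4 - 11*z/8 + 3/4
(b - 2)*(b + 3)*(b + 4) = b^3 + 5*b^2 - 2*b - 24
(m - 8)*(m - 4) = m^2 - 12*m + 32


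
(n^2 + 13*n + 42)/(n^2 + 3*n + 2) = (n^2 + 13*n + 42)/(n^2 + 3*n + 2)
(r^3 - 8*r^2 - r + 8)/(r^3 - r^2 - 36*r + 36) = (r^2 - 7*r - 8)/(r^2 - 36)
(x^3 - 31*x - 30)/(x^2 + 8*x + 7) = (x^2 - x - 30)/(x + 7)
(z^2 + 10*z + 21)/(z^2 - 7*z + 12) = (z^2 + 10*z + 21)/(z^2 - 7*z + 12)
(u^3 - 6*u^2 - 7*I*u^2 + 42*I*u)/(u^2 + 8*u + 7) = u*(u^2 - 6*u - 7*I*u + 42*I)/(u^2 + 8*u + 7)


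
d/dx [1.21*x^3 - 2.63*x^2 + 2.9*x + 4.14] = 3.63*x^2 - 5.26*x + 2.9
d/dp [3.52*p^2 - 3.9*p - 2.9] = 7.04*p - 3.9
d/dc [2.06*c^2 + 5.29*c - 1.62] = 4.12*c + 5.29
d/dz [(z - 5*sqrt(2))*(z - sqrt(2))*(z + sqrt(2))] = 3*z^2 - 10*sqrt(2)*z - 2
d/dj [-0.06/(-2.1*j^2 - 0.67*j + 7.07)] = (-0.252*j - 0.0402)/(2.1*j^2 + 0.67*j - 7.07)^2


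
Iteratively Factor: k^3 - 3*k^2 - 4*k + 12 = (k - 2)*(k^2 - k - 6) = (k - 2)*(k + 2)*(k - 3)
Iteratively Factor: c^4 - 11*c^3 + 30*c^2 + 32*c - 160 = (c - 4)*(c^3 - 7*c^2 + 2*c + 40) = (c - 5)*(c - 4)*(c^2 - 2*c - 8) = (c - 5)*(c - 4)*(c + 2)*(c - 4)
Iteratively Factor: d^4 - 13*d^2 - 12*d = (d - 4)*(d^3 + 4*d^2 + 3*d) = (d - 4)*(d + 3)*(d^2 + d) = d*(d - 4)*(d + 3)*(d + 1)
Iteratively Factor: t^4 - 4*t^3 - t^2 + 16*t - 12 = (t - 3)*(t^3 - t^2 - 4*t + 4) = (t - 3)*(t + 2)*(t^2 - 3*t + 2) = (t - 3)*(t - 1)*(t + 2)*(t - 2)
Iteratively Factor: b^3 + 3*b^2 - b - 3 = (b + 3)*(b^2 - 1) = (b - 1)*(b + 3)*(b + 1)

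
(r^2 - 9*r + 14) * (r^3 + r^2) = r^5 - 8*r^4 + 5*r^3 + 14*r^2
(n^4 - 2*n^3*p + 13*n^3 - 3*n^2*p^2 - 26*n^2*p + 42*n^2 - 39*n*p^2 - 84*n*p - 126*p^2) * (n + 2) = n^5 - 2*n^4*p + 15*n^4 - 3*n^3*p^2 - 30*n^3*p + 68*n^3 - 45*n^2*p^2 - 136*n^2*p + 84*n^2 - 204*n*p^2 - 168*n*p - 252*p^2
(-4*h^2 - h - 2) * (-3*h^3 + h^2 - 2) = 12*h^5 - h^4 + 5*h^3 + 6*h^2 + 2*h + 4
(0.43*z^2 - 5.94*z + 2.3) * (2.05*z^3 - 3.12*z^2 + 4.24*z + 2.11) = 0.8815*z^5 - 13.5186*z^4 + 25.071*z^3 - 31.4543*z^2 - 2.7814*z + 4.853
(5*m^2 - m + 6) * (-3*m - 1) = -15*m^3 - 2*m^2 - 17*m - 6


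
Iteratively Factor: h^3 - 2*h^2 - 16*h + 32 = (h - 4)*(h^2 + 2*h - 8) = (h - 4)*(h - 2)*(h + 4)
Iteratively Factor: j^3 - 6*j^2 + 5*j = (j - 1)*(j^2 - 5*j) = (j - 5)*(j - 1)*(j)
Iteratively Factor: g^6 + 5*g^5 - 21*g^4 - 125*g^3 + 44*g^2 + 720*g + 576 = (g + 4)*(g^5 + g^4 - 25*g^3 - 25*g^2 + 144*g + 144) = (g + 4)^2*(g^4 - 3*g^3 - 13*g^2 + 27*g + 36) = (g + 1)*(g + 4)^2*(g^3 - 4*g^2 - 9*g + 36) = (g - 4)*(g + 1)*(g + 4)^2*(g^2 - 9) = (g - 4)*(g - 3)*(g + 1)*(g + 4)^2*(g + 3)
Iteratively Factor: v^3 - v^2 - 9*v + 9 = (v + 3)*(v^2 - 4*v + 3) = (v - 1)*(v + 3)*(v - 3)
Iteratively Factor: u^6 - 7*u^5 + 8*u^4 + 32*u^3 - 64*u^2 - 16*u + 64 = (u + 1)*(u^5 - 8*u^4 + 16*u^3 + 16*u^2 - 80*u + 64) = (u - 2)*(u + 1)*(u^4 - 6*u^3 + 4*u^2 + 24*u - 32) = (u - 2)^2*(u + 1)*(u^3 - 4*u^2 - 4*u + 16) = (u - 2)^2*(u + 1)*(u + 2)*(u^2 - 6*u + 8) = (u - 4)*(u - 2)^2*(u + 1)*(u + 2)*(u - 2)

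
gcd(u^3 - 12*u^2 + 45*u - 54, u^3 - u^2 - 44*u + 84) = u - 6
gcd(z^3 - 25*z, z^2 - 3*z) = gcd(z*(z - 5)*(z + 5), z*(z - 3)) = z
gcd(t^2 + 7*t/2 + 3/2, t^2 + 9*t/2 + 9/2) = t + 3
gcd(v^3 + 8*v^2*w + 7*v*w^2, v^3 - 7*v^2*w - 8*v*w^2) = v^2 + v*w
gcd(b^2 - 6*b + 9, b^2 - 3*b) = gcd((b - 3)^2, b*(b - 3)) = b - 3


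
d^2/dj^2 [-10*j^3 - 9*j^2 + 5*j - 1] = -60*j - 18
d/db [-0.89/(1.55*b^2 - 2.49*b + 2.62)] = (2.759*b - 2.2161)/(1.55*b^2 - 2.49*b + 2.62)^2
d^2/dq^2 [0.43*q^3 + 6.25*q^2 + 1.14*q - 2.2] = 2.58*q + 12.5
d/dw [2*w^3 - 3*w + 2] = 6*w^2 - 3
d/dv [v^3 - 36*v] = 3*v^2 - 36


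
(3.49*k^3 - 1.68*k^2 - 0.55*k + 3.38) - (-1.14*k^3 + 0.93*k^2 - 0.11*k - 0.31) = 4.63*k^3 - 2.61*k^2 - 0.44*k + 3.69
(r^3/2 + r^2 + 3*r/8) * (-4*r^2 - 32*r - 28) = -2*r^5 - 20*r^4 - 95*r^3/2 - 40*r^2 - 21*r/2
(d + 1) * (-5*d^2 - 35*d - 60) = -5*d^3 - 40*d^2 - 95*d - 60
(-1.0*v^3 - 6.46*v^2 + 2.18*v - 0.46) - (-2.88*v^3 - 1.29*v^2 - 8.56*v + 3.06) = 1.88*v^3 - 5.17*v^2 + 10.74*v - 3.52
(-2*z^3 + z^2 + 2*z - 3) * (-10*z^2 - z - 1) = 20*z^5 - 8*z^4 - 19*z^3 + 27*z^2 + z + 3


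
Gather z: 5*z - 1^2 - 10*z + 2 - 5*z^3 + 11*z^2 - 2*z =-5*z^3 + 11*z^2 - 7*z + 1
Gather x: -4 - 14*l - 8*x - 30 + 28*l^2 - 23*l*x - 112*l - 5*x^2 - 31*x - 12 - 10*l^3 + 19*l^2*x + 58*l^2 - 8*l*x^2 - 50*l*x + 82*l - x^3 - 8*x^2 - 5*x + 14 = -10*l^3 + 86*l^2 - 44*l - x^3 + x^2*(-8*l - 13) + x*(19*l^2 - 73*l - 44) - 32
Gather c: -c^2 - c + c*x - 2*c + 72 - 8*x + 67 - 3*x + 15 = -c^2 + c*(x - 3) - 11*x + 154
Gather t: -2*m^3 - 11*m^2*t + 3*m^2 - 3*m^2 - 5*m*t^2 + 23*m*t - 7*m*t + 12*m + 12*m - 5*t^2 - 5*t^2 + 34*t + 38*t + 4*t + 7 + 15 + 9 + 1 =-2*m^3 + 24*m + t^2*(-5*m - 10) + t*(-11*m^2 + 16*m + 76) + 32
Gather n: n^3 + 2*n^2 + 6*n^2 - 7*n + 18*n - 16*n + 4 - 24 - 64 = n^3 + 8*n^2 - 5*n - 84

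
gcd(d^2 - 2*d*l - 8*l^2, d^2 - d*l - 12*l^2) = d - 4*l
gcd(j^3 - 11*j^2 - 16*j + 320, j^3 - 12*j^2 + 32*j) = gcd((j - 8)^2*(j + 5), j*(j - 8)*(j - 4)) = j - 8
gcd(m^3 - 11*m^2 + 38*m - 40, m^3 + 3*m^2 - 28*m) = m - 4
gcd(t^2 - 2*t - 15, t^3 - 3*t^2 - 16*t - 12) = 1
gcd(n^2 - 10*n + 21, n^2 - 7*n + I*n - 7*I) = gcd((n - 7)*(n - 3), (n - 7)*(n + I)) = n - 7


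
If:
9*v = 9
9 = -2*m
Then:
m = -9/2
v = 1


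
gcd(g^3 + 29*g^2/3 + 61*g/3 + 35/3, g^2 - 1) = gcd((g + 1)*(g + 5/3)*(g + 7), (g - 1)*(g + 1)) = g + 1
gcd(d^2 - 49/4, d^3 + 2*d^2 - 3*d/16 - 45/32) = 1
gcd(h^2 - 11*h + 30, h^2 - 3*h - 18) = h - 6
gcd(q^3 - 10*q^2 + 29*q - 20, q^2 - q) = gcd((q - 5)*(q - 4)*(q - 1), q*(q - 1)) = q - 1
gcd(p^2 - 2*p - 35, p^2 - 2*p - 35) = p^2 - 2*p - 35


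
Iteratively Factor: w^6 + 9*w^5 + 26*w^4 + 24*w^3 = (w)*(w^5 + 9*w^4 + 26*w^3 + 24*w^2) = w^2*(w^4 + 9*w^3 + 26*w^2 + 24*w) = w^2*(w + 2)*(w^3 + 7*w^2 + 12*w) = w^2*(w + 2)*(w + 3)*(w^2 + 4*w) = w^3*(w + 2)*(w + 3)*(w + 4)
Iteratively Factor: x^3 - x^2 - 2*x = (x + 1)*(x^2 - 2*x) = (x - 2)*(x + 1)*(x)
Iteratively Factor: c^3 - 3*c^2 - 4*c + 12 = (c - 2)*(c^2 - c - 6) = (c - 3)*(c - 2)*(c + 2)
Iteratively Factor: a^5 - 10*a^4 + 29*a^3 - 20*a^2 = (a - 1)*(a^4 - 9*a^3 + 20*a^2) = a*(a - 1)*(a^3 - 9*a^2 + 20*a) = a*(a - 4)*(a - 1)*(a^2 - 5*a) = a^2*(a - 4)*(a - 1)*(a - 5)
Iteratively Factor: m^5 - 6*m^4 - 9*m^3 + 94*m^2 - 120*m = (m - 5)*(m^4 - m^3 - 14*m^2 + 24*m) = (m - 5)*(m - 2)*(m^3 + m^2 - 12*m) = (m - 5)*(m - 3)*(m - 2)*(m^2 + 4*m) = (m - 5)*(m - 3)*(m - 2)*(m + 4)*(m)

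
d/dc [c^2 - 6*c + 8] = 2*c - 6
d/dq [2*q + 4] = 2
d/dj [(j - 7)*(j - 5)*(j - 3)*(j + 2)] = 4*j^3 - 39*j^2 + 82*j + 37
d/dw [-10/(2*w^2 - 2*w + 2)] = 5*(2*w - 1)/(w^2 - w + 1)^2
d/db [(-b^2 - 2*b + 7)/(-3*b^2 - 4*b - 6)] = 2*(-b^2 + 27*b + 20)/(9*b^4 + 24*b^3 + 52*b^2 + 48*b + 36)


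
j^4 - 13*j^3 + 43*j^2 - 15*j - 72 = (j - 8)*(j - 3)^2*(j + 1)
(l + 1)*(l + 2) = l^2 + 3*l + 2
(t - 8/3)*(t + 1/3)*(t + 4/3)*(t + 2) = t^4 + t^3 - 6*t^2 - 248*t/27 - 64/27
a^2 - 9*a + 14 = (a - 7)*(a - 2)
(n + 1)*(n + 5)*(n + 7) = n^3 + 13*n^2 + 47*n + 35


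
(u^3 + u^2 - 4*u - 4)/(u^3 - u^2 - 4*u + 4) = (u + 1)/(u - 1)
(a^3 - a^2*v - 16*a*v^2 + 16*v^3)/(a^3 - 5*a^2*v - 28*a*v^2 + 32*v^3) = (-a + 4*v)/(-a + 8*v)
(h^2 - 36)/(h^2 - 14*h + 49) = (h^2 - 36)/(h^2 - 14*h + 49)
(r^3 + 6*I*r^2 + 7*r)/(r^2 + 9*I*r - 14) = r*(r - I)/(r + 2*I)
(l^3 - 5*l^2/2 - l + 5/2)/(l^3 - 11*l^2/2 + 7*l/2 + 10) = (l - 1)/(l - 4)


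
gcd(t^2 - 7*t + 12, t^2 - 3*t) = t - 3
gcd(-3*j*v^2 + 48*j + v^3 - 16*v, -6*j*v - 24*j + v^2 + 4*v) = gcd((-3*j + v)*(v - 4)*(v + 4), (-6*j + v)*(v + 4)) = v + 4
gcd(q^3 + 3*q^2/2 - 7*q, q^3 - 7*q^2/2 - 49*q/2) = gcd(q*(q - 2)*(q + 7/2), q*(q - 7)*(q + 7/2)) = q^2 + 7*q/2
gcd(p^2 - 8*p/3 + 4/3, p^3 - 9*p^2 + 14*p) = p - 2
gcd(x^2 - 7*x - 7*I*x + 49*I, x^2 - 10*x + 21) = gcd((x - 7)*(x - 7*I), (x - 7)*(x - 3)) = x - 7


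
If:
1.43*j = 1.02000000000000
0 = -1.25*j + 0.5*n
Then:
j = 0.71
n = 1.78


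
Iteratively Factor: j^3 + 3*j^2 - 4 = (j + 2)*(j^2 + j - 2) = (j - 1)*(j + 2)*(j + 2)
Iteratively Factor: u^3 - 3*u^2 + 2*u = (u - 1)*(u^2 - 2*u) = (u - 2)*(u - 1)*(u)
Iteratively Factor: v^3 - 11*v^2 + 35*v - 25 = (v - 5)*(v^2 - 6*v + 5) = (v - 5)*(v - 1)*(v - 5)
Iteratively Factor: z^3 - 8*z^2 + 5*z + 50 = (z + 2)*(z^2 - 10*z + 25) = (z - 5)*(z + 2)*(z - 5)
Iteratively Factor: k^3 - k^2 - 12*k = (k - 4)*(k^2 + 3*k) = (k - 4)*(k + 3)*(k)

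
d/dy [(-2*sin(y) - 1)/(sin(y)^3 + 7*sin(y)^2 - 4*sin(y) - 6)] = (4*sin(y)^3 + 17*sin(y)^2 + 14*sin(y) + 8)*cos(y)/(sin(y)^3 + 7*sin(y)^2 - 4*sin(y) - 6)^2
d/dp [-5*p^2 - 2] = -10*p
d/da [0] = 0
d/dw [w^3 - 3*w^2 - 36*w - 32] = 3*w^2 - 6*w - 36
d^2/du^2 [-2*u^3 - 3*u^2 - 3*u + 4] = -12*u - 6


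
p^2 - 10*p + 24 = (p - 6)*(p - 4)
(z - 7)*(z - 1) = z^2 - 8*z + 7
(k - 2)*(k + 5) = k^2 + 3*k - 10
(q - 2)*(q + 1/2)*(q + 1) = q^3 - q^2/2 - 5*q/2 - 1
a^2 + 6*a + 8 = (a + 2)*(a + 4)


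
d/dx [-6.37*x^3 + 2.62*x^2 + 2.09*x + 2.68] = -19.11*x^2 + 5.24*x + 2.09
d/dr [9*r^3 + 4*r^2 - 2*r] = 27*r^2 + 8*r - 2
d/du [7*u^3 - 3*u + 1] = 21*u^2 - 3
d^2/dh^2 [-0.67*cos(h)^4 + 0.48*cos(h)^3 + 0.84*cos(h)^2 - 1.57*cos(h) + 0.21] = 10.72*cos(h)^4 - 4.32*cos(h)^3 - 11.4*cos(h)^2 + 4.45*cos(h) + 1.68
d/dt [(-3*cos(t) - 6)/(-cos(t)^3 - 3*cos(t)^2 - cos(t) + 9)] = 3*(27*cos(t) + 9*cos(2*t) + cos(3*t) + 31)*sin(t)/(2*(cos(t)^3 + 3*cos(t)^2 + cos(t) - 9)^2)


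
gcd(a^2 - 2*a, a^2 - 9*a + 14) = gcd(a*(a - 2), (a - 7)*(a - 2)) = a - 2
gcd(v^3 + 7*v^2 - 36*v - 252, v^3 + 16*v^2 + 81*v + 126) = v^2 + 13*v + 42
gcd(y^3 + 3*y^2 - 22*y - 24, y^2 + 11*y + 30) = y + 6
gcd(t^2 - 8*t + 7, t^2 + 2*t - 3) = t - 1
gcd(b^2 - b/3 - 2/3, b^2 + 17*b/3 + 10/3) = b + 2/3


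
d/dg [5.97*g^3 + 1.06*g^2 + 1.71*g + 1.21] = 17.91*g^2 + 2.12*g + 1.71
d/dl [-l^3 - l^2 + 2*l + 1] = -3*l^2 - 2*l + 2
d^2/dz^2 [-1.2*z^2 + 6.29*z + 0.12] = -2.40000000000000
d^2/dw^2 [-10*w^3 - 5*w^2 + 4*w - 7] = -60*w - 10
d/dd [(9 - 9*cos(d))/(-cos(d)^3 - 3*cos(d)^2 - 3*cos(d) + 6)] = 144*(2*cos(d)^3 - 6*cos(d) + 3)*sin(d)/(-12*sin(d)^2 + 15*cos(d) + cos(3*d) - 12)^2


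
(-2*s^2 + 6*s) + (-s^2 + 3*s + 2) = -3*s^2 + 9*s + 2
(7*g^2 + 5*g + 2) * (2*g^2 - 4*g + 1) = 14*g^4 - 18*g^3 - 9*g^2 - 3*g + 2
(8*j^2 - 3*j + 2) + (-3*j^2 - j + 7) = 5*j^2 - 4*j + 9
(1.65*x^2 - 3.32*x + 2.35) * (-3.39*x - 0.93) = -5.5935*x^3 + 9.7203*x^2 - 4.8789*x - 2.1855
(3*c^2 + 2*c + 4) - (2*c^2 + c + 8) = c^2 + c - 4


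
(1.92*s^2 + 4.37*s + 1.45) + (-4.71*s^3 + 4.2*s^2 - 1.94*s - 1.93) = -4.71*s^3 + 6.12*s^2 + 2.43*s - 0.48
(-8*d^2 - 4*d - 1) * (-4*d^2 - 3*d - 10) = 32*d^4 + 40*d^3 + 96*d^2 + 43*d + 10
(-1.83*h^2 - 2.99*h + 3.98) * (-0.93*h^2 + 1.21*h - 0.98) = 1.7019*h^4 + 0.5664*h^3 - 5.5259*h^2 + 7.746*h - 3.9004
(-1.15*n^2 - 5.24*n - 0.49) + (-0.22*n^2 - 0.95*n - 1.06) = -1.37*n^2 - 6.19*n - 1.55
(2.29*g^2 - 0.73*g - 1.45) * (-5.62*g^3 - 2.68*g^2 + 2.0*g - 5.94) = -12.8698*g^5 - 2.0346*g^4 + 14.6854*g^3 - 11.1766*g^2 + 1.4362*g + 8.613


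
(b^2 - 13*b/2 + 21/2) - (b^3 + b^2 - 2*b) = -b^3 - 9*b/2 + 21/2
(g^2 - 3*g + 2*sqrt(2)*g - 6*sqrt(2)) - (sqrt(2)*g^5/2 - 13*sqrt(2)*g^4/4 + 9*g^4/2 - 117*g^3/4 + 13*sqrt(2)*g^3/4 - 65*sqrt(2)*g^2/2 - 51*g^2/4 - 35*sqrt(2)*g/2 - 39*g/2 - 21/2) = -sqrt(2)*g^5/2 - 9*g^4/2 + 13*sqrt(2)*g^4/4 - 13*sqrt(2)*g^3/4 + 117*g^3/4 + 55*g^2/4 + 65*sqrt(2)*g^2/2 + 33*g/2 + 39*sqrt(2)*g/2 - 6*sqrt(2) + 21/2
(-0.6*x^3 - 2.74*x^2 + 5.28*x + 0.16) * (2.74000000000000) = -1.644*x^3 - 7.5076*x^2 + 14.4672*x + 0.4384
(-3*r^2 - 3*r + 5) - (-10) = -3*r^2 - 3*r + 15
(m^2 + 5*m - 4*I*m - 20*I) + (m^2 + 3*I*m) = 2*m^2 + 5*m - I*m - 20*I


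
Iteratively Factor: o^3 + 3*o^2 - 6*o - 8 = (o + 4)*(o^2 - o - 2) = (o - 2)*(o + 4)*(o + 1)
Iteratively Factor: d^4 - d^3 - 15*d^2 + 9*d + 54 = (d - 3)*(d^3 + 2*d^2 - 9*d - 18) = (d - 3)^2*(d^2 + 5*d + 6) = (d - 3)^2*(d + 3)*(d + 2)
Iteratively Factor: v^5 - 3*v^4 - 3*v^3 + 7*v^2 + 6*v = (v - 2)*(v^4 - v^3 - 5*v^2 - 3*v) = v*(v - 2)*(v^3 - v^2 - 5*v - 3) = v*(v - 2)*(v + 1)*(v^2 - 2*v - 3) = v*(v - 3)*(v - 2)*(v + 1)*(v + 1)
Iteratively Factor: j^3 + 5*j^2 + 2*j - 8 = (j + 2)*(j^2 + 3*j - 4) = (j + 2)*(j + 4)*(j - 1)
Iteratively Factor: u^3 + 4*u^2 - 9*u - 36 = (u - 3)*(u^2 + 7*u + 12) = (u - 3)*(u + 3)*(u + 4)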